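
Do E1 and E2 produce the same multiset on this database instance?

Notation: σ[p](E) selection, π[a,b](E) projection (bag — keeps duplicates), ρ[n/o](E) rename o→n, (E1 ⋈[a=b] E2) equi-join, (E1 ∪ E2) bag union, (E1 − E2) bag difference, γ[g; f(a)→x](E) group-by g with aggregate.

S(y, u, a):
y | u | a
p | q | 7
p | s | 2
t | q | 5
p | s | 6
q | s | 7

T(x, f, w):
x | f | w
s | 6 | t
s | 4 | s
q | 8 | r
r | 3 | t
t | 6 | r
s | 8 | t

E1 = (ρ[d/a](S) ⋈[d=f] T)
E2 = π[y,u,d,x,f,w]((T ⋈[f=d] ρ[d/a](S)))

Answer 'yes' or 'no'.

E1 per-node cardinality:
  S → 5
  ρ[d/a](S) → 5
  T → 6
  (ρ[d/a](S) ⋈[d=f] T) → 2
E2 per-node cardinality:
  T → 6
  S → 5
  ρ[d/a](S) → 5
  (T ⋈[f=d] ρ[d/a](S)) → 2
  π[y,u,d,x,f,w]((T ⋈[f=d] ρ[d/a](S))) → 2

E1 and E2 produce the same multiset:
y | u | d | x | f | w
p | s | 6 | s | 6 | t
p | s | 6 | t | 6 | r

yes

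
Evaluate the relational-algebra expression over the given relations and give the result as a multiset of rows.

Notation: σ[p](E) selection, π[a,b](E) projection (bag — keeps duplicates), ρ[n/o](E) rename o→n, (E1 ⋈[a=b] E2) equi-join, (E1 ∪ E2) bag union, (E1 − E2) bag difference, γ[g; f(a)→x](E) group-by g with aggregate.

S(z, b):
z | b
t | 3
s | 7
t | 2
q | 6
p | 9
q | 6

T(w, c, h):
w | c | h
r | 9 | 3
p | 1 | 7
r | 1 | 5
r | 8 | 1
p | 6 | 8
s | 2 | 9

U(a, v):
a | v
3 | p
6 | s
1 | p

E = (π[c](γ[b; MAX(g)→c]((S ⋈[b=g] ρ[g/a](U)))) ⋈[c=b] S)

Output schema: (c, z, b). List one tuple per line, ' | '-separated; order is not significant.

Subexpression sizes:
  S → 6
  U → 3
  ρ[g/a](U) → 3
  (S ⋈[b=g] ρ[g/a](U)) → 3
  γ[b; MAX(g)→c]((S ⋈[b=g] ρ[g/a](U))) → 2
  π[c](γ[b; MAX(g)→c]((S ⋈[b=g] ρ[g/a](U)))) → 2
  S → 6
  (π[c](γ[b; MAX(g)→c]((S ⋈[b=g] ρ[g/a](U)))) ⋈[c=b] S) → 3

== RESULT ==
c | z | b
3 | t | 3
6 | q | 6
6 | q | 6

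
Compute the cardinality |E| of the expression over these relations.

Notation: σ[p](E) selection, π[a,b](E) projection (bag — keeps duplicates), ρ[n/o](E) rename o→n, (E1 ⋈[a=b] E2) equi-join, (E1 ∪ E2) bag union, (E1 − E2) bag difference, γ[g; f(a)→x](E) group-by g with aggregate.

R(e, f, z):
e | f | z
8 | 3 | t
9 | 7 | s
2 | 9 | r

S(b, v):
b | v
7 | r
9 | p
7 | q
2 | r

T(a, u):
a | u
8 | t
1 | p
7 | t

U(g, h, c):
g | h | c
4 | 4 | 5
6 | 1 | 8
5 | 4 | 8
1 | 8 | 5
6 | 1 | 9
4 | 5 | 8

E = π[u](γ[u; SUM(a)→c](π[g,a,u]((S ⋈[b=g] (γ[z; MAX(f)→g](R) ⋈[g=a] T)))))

Row counts bottom-up:
  S → 4
  R → 3
  γ[z; MAX(f)→g](R) → 3
  T → 3
  (γ[z; MAX(f)→g](R) ⋈[g=a] T) → 1
  (S ⋈[b=g] (γ[z; MAX(f)→g](R) ⋈[g=a] T)) → 2
  π[g,a,u]((S ⋈[b=g] (γ[z; MAX(f)→g](R) ⋈[g=a] T))) → 2
  γ[u; SUM(a)→c](π[g,a,u]((S ⋈[b=g] (γ[z; MAX(f)→g](R) ⋈[g=a] T)))) → 1
  π[u](γ[u; SUM(a)→c](π[g,a,u]((S ⋈[b=g] (γ[z; MAX(f)→g](R) ⋈[g=a] T))))) → 1

|E| = 1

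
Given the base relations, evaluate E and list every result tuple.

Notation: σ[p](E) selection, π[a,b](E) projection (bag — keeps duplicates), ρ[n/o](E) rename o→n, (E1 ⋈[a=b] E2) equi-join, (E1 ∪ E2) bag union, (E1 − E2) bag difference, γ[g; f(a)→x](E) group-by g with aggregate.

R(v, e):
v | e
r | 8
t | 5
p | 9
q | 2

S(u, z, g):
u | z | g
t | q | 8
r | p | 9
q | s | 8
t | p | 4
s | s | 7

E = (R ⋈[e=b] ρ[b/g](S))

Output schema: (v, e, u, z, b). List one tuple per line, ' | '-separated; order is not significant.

Row counts bottom-up:
  R → 4
  S → 5
  ρ[b/g](S) → 5
  (R ⋈[e=b] ρ[b/g](S)) → 3

== RESULT ==
v | e | u | z | b
p | 9 | r | p | 9
r | 8 | q | s | 8
r | 8 | t | q | 8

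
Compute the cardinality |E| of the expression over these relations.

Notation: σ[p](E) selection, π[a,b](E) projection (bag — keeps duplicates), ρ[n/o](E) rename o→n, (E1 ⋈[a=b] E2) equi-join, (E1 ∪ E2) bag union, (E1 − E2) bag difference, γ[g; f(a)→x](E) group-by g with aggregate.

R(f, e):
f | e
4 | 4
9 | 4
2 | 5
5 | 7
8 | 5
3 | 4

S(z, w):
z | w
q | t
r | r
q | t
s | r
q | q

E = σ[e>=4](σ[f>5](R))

Stepwise |·|:
  R → 6
  σ[f>5](R) → 2
  σ[e>=4](σ[f>5](R)) → 2

|E| = 2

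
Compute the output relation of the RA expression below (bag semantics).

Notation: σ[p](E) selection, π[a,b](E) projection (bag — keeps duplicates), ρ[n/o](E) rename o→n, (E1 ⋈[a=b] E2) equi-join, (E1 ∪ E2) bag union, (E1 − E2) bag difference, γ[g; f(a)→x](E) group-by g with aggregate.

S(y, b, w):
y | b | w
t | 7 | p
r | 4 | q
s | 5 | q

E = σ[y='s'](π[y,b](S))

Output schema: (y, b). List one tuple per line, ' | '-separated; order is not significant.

Subexpression sizes:
  S → 3
  π[y,b](S) → 3
  σ[y='s'](π[y,b](S)) → 1

== RESULT ==
y | b
s | 5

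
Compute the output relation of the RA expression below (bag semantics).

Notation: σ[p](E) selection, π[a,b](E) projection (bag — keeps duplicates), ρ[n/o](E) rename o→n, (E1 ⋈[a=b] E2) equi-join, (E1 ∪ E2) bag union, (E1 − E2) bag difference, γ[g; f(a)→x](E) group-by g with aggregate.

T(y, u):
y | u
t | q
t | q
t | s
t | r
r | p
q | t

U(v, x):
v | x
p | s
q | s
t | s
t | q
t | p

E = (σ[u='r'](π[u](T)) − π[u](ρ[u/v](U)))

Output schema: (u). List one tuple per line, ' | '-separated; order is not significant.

Row counts bottom-up:
  T → 6
  π[u](T) → 6
  σ[u='r'](π[u](T)) → 1
  U → 5
  ρ[u/v](U) → 5
  π[u](ρ[u/v](U)) → 5
  (σ[u='r'](π[u](T)) − π[u](ρ[u/v](U))) → 1

== RESULT ==
u
r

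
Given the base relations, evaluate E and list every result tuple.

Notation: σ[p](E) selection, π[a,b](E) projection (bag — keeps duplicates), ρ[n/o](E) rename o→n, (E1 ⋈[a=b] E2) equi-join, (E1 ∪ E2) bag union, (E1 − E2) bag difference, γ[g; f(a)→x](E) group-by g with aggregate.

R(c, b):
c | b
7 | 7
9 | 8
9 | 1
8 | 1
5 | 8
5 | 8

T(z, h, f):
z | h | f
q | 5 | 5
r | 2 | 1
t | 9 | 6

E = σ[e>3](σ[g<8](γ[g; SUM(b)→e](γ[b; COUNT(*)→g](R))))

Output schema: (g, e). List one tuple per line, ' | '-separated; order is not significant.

Subexpression sizes:
  R → 6
  γ[b; COUNT(*)→g](R) → 3
  γ[g; SUM(b)→e](γ[b; COUNT(*)→g](R)) → 3
  σ[g<8](γ[g; SUM(b)→e](γ[b; COUNT(*)→g](R))) → 3
  σ[e>3](σ[g<8](γ[g; SUM(b)→e](γ[b; COUNT(*)→g](R)))) → 2

== RESULT ==
g | e
1 | 7
3 | 8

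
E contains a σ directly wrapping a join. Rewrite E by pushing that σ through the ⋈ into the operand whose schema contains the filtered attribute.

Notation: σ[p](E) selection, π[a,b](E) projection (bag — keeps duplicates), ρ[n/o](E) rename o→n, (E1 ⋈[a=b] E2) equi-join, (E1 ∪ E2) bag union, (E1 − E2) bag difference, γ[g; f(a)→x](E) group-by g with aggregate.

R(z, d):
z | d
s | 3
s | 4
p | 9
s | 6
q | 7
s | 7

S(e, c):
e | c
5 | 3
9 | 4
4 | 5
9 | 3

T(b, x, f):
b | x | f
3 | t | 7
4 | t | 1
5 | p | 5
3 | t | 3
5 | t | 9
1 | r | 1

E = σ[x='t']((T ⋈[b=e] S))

σ filters on x, owned by the left side.
E' = (σ[x='t'](T) ⋈[b=e] S)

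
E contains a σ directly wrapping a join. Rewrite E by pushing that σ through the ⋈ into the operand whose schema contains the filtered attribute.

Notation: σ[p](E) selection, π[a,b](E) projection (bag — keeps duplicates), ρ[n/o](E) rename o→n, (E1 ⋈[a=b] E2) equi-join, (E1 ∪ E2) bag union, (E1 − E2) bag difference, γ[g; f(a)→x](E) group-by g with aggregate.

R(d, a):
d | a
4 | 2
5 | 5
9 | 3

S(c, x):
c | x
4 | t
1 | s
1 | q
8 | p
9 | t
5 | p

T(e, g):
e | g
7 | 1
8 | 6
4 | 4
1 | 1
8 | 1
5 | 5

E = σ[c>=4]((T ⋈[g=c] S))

σ filters on c, owned by the right side.
E' = (T ⋈[g=c] σ[c>=4](S))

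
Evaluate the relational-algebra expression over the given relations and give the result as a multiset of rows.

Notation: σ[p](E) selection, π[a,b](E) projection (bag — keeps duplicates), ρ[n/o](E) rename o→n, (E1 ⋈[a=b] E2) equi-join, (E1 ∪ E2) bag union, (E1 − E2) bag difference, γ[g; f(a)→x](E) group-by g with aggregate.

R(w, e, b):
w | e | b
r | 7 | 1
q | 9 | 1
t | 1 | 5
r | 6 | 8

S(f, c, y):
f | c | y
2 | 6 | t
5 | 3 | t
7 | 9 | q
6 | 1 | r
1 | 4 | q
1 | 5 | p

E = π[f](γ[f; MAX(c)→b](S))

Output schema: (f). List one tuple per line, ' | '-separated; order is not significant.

Row counts bottom-up:
  S → 6
  γ[f; MAX(c)→b](S) → 5
  π[f](γ[f; MAX(c)→b](S)) → 5

== RESULT ==
f
1
2
5
6
7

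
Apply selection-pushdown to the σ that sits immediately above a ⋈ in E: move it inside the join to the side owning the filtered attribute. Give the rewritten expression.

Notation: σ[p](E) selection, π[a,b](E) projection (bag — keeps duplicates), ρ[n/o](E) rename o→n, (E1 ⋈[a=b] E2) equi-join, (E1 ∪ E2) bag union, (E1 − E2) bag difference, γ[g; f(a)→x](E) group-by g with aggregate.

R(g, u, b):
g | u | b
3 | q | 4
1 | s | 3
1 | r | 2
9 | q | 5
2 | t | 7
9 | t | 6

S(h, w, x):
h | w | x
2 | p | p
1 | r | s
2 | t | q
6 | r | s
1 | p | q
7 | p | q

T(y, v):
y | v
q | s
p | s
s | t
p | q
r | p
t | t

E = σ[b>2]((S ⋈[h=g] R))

σ filters on b, owned by the right side.
E' = (S ⋈[h=g] σ[b>2](R))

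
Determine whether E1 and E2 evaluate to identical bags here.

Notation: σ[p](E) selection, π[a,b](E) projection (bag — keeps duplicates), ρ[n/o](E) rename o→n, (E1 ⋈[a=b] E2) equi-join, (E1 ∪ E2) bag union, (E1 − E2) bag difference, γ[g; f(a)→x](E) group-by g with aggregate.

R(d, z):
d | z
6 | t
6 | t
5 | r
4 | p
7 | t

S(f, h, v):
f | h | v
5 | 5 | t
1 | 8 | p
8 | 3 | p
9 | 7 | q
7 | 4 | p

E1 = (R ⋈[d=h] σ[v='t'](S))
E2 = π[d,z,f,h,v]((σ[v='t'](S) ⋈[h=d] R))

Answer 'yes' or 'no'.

E1 per-node cardinality:
  R → 5
  S → 5
  σ[v='t'](S) → 1
  (R ⋈[d=h] σ[v='t'](S)) → 1
E2 per-node cardinality:
  S → 5
  σ[v='t'](S) → 1
  R → 5
  (σ[v='t'](S) ⋈[h=d] R) → 1
  π[d,z,f,h,v]((σ[v='t'](S) ⋈[h=d] R)) → 1

E1 and E2 produce the same multiset:
d | z | f | h | v
5 | r | 5 | 5 | t

yes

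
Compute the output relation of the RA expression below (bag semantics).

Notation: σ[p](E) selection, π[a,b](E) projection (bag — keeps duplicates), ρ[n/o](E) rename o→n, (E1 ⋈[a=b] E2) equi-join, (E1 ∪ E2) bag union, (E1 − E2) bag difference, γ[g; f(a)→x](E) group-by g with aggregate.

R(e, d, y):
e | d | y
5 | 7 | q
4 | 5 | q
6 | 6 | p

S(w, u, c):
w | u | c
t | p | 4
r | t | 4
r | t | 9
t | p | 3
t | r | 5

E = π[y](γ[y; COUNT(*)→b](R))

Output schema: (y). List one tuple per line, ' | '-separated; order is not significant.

Stepwise |·|:
  R → 3
  γ[y; COUNT(*)→b](R) → 2
  π[y](γ[y; COUNT(*)→b](R)) → 2

== RESULT ==
y
p
q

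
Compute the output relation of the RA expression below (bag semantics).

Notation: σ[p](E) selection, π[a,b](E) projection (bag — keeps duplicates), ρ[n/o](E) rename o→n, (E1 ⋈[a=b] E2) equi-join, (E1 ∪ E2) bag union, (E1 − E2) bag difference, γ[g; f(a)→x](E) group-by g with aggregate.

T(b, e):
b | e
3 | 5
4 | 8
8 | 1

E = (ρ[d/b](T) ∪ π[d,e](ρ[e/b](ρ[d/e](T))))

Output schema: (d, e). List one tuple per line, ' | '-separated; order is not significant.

Per-node cardinality:
  T → 3
  ρ[d/b](T) → 3
  T → 3
  ρ[d/e](T) → 3
  ρ[e/b](ρ[d/e](T)) → 3
  π[d,e](ρ[e/b](ρ[d/e](T))) → 3
  (ρ[d/b](T) ∪ π[d,e](ρ[e/b](ρ[d/e](T)))) → 6

== RESULT ==
d | e
1 | 8
3 | 5
4 | 8
5 | 3
8 | 1
8 | 4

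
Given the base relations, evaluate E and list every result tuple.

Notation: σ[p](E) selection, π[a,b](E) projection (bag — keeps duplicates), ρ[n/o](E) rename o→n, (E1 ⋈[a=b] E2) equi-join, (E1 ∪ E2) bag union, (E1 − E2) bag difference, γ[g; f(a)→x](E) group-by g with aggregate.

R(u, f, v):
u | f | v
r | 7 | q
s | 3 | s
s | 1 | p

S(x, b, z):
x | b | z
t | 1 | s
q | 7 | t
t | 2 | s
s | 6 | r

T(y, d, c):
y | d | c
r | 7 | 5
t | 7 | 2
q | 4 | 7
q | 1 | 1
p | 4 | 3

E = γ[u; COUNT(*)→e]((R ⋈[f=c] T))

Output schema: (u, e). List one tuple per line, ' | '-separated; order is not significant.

Stepwise |·|:
  R → 3
  T → 5
  (R ⋈[f=c] T) → 3
  γ[u; COUNT(*)→e]((R ⋈[f=c] T)) → 2

== RESULT ==
u | e
r | 1
s | 2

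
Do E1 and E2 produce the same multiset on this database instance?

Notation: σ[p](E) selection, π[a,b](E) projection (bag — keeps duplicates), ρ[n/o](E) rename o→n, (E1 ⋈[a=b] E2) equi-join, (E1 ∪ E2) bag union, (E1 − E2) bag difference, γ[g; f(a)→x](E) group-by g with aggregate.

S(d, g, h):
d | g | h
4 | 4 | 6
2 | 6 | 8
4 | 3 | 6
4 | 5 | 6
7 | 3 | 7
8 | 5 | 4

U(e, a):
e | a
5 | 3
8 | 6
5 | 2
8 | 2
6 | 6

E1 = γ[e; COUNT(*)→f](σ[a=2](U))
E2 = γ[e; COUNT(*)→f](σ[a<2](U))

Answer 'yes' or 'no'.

E1 row counts bottom-up:
  U → 5
  σ[a=2](U) → 2
  γ[e; COUNT(*)→f](σ[a=2](U)) → 2
E2 row counts bottom-up:
  U → 5
  σ[a<2](U) → 0
  γ[e; COUNT(*)→f](σ[a<2](U)) → 0

E1 result:
e | f
5 | 1
8 | 1
E2 result:
e | f
(0 rows)
Witness: (5, 1) appears 1× in E1 but 0× in E2.

no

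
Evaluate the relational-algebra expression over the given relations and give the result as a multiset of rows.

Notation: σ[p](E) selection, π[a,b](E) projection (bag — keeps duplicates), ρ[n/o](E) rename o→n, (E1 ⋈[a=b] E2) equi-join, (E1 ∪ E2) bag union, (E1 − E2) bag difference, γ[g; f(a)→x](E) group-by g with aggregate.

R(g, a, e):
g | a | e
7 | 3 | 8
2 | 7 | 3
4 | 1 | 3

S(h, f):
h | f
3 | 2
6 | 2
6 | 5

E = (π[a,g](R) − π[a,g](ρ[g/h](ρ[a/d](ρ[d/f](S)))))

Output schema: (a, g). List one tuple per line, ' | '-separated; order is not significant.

Per-node cardinality:
  R → 3
  π[a,g](R) → 3
  S → 3
  ρ[d/f](S) → 3
  ρ[a/d](ρ[d/f](S)) → 3
  ρ[g/h](ρ[a/d](ρ[d/f](S))) → 3
  π[a,g](ρ[g/h](ρ[a/d](ρ[d/f](S)))) → 3
  (π[a,g](R) − π[a,g](ρ[g/h](ρ[a/d](ρ[d/f](S))))) → 3

== RESULT ==
a | g
1 | 4
3 | 7
7 | 2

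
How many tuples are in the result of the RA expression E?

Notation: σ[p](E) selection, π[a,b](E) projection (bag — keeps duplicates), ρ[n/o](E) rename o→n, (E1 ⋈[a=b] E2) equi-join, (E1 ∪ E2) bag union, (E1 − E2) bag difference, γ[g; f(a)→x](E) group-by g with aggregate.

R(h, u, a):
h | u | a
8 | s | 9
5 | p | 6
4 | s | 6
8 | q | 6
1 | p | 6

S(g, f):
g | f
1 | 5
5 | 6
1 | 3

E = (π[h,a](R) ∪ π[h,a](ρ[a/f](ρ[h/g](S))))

Subexpression sizes:
  R → 5
  π[h,a](R) → 5
  S → 3
  ρ[h/g](S) → 3
  ρ[a/f](ρ[h/g](S)) → 3
  π[h,a](ρ[a/f](ρ[h/g](S))) → 3
  (π[h,a](R) ∪ π[h,a](ρ[a/f](ρ[h/g](S)))) → 8

|E| = 8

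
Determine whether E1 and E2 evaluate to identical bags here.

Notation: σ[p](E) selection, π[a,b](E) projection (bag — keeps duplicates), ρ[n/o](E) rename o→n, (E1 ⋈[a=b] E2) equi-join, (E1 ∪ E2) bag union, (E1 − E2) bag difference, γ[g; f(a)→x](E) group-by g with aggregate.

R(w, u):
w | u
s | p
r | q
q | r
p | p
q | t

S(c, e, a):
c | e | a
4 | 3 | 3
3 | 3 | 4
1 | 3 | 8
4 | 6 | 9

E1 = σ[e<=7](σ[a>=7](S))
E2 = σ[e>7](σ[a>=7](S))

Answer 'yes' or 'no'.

E1 row counts bottom-up:
  S → 4
  σ[a>=7](S) → 2
  σ[e<=7](σ[a>=7](S)) → 2
E2 row counts bottom-up:
  S → 4
  σ[a>=7](S) → 2
  σ[e>7](σ[a>=7](S)) → 0

E1 result:
c | e | a
1 | 3 | 8
4 | 6 | 9
E2 result:
c | e | a
(0 rows)
Witness: (1, 3, 8) appears 1× in E1 but 0× in E2.

no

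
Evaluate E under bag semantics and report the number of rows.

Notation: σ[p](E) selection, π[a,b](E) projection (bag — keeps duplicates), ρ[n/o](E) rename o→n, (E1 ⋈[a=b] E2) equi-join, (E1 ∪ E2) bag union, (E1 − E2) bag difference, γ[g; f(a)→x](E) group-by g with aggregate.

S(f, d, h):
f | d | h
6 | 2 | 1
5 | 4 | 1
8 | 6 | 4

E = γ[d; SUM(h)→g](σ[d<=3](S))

Subexpression sizes:
  S → 3
  σ[d<=3](S) → 1
  γ[d; SUM(h)→g](σ[d<=3](S)) → 1

|E| = 1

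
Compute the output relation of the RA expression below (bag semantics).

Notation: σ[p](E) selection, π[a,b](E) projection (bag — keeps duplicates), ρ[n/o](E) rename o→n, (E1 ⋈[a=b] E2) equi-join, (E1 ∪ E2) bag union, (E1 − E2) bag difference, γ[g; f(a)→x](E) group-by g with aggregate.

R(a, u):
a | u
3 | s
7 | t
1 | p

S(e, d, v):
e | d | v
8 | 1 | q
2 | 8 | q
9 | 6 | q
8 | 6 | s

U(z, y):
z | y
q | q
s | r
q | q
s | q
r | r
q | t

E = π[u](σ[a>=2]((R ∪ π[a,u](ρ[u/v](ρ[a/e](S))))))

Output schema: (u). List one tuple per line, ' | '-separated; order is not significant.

Row counts bottom-up:
  R → 3
  S → 4
  ρ[a/e](S) → 4
  ρ[u/v](ρ[a/e](S)) → 4
  π[a,u](ρ[u/v](ρ[a/e](S))) → 4
  (R ∪ π[a,u](ρ[u/v](ρ[a/e](S)))) → 7
  σ[a>=2]((R ∪ π[a,u](ρ[u/v](ρ[a/e](S))))) → 6
  π[u](σ[a>=2]((R ∪ π[a,u](ρ[u/v](ρ[a/e](S)))))) → 6

== RESULT ==
u
q
q
q
s
s
t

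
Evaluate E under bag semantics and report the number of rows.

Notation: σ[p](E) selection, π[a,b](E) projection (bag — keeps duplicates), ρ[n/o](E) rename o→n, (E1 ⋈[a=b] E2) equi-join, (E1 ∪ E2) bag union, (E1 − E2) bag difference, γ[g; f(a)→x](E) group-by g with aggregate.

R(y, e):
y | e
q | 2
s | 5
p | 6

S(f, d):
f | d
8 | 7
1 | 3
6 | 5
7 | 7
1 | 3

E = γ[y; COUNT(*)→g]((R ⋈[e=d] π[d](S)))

Per-node cardinality:
  R → 3
  S → 5
  π[d](S) → 5
  (R ⋈[e=d] π[d](S)) → 1
  γ[y; COUNT(*)→g]((R ⋈[e=d] π[d](S))) → 1

|E| = 1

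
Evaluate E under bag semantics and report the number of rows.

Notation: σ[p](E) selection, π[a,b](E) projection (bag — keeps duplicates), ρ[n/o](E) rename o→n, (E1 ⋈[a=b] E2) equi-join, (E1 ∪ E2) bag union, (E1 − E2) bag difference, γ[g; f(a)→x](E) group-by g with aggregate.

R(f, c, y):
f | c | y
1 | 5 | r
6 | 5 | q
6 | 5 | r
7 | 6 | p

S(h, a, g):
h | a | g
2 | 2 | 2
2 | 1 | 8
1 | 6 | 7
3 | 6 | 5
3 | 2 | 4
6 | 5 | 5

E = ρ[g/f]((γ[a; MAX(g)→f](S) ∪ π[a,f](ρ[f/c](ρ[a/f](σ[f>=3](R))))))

Row counts bottom-up:
  S → 6
  γ[a; MAX(g)→f](S) → 4
  R → 4
  σ[f>=3](R) → 3
  ρ[a/f](σ[f>=3](R)) → 3
  ρ[f/c](ρ[a/f](σ[f>=3](R))) → 3
  π[a,f](ρ[f/c](ρ[a/f](σ[f>=3](R)))) → 3
  (γ[a; MAX(g)→f](S) ∪ π[a,f](ρ[f/c](ρ[a/f](σ[f>=3](R))))) → 7
  ρ[g/f]((γ[a; MAX(g)→f](S) ∪ π[a,f](ρ[f/c](ρ[a/f](σ[f>=3](R)))))) → 7

|E| = 7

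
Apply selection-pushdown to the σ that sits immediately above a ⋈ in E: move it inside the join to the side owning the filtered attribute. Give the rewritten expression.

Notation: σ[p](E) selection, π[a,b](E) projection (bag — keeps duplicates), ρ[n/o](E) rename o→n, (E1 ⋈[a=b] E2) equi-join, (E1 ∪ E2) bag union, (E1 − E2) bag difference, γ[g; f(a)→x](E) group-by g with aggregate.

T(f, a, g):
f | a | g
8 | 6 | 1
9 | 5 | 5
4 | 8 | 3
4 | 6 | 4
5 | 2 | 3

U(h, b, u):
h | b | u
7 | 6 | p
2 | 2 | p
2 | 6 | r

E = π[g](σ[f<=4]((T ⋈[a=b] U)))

σ filters on f, owned by the left side.
E' = π[g]((σ[f<=4](T) ⋈[a=b] U))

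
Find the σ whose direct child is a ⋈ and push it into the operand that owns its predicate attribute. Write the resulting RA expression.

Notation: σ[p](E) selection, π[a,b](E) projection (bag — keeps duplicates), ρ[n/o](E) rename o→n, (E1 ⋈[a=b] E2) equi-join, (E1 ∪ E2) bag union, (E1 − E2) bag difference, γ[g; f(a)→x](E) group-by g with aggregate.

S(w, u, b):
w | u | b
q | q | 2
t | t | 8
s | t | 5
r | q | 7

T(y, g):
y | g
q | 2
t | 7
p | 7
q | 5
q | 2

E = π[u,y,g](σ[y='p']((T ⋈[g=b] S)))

σ filters on y, owned by the left side.
E' = π[u,y,g]((σ[y='p'](T) ⋈[g=b] S))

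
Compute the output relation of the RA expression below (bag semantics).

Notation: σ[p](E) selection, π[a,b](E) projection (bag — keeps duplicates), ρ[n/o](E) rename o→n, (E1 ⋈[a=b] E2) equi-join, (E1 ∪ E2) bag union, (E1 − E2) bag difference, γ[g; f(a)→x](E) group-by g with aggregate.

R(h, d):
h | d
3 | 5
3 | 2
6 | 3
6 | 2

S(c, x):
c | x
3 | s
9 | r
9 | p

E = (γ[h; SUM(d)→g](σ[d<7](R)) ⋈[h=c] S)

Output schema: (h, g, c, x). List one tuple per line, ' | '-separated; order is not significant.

Row counts bottom-up:
  R → 4
  σ[d<7](R) → 4
  γ[h; SUM(d)→g](σ[d<7](R)) → 2
  S → 3
  (γ[h; SUM(d)→g](σ[d<7](R)) ⋈[h=c] S) → 1

== RESULT ==
h | g | c | x
3 | 7 | 3 | s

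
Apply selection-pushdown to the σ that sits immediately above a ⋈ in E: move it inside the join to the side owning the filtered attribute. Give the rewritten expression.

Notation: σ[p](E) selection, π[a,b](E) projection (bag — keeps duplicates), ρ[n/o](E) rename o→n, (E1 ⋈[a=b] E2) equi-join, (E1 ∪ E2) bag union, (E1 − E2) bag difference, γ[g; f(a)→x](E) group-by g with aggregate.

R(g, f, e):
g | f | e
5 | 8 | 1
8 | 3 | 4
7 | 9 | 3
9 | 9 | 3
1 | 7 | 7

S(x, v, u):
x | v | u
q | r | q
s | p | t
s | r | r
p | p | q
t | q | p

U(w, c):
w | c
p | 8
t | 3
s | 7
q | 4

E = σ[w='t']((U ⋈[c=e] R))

σ filters on w, owned by the left side.
E' = (σ[w='t'](U) ⋈[c=e] R)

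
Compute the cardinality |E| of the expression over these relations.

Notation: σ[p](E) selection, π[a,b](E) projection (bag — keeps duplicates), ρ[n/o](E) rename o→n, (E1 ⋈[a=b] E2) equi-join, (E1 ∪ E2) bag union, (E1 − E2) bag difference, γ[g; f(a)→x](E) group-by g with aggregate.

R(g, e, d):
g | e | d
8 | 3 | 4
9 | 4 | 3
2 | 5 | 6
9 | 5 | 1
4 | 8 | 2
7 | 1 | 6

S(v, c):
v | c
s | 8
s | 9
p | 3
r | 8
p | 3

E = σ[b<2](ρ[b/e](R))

Subexpression sizes:
  R → 6
  ρ[b/e](R) → 6
  σ[b<2](ρ[b/e](R)) → 1

|E| = 1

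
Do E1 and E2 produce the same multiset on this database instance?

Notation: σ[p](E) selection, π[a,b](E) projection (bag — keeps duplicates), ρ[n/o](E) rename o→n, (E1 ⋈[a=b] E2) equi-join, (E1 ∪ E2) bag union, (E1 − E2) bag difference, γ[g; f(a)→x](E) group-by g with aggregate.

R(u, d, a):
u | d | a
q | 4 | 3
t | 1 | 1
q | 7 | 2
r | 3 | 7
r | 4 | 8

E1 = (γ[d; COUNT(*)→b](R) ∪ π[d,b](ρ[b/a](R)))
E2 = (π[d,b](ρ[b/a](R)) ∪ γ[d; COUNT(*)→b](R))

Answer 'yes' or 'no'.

E1 per-node cardinality:
  R → 5
  γ[d; COUNT(*)→b](R) → 4
  R → 5
  ρ[b/a](R) → 5
  π[d,b](ρ[b/a](R)) → 5
  (γ[d; COUNT(*)→b](R) ∪ π[d,b](ρ[b/a](R))) → 9
E2 per-node cardinality:
  R → 5
  ρ[b/a](R) → 5
  π[d,b](ρ[b/a](R)) → 5
  R → 5
  γ[d; COUNT(*)→b](R) → 4
  (π[d,b](ρ[b/a](R)) ∪ γ[d; COUNT(*)→b](R)) → 9

E1 and E2 produce the same multiset:
d | b
1 | 1
1 | 1
3 | 1
3 | 7
4 | 2
4 | 3
4 | 8
7 | 1
7 | 2

yes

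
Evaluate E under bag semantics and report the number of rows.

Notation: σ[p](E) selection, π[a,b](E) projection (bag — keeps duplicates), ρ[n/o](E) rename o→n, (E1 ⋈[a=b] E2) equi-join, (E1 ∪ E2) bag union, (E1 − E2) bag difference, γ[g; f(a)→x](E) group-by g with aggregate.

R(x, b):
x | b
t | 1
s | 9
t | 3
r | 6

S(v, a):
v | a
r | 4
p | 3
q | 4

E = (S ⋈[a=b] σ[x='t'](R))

Stepwise |·|:
  S → 3
  R → 4
  σ[x='t'](R) → 2
  (S ⋈[a=b] σ[x='t'](R)) → 1

|E| = 1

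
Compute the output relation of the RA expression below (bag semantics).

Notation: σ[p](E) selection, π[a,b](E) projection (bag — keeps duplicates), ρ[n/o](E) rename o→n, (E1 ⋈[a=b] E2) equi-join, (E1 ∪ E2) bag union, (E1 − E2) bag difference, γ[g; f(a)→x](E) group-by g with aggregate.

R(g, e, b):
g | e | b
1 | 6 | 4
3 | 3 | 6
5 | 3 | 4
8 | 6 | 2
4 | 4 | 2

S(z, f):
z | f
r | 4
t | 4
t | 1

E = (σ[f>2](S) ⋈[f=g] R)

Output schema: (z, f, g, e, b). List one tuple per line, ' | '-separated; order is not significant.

Per-node cardinality:
  S → 3
  σ[f>2](S) → 2
  R → 5
  (σ[f>2](S) ⋈[f=g] R) → 2

== RESULT ==
z | f | g | e | b
r | 4 | 4 | 4 | 2
t | 4 | 4 | 4 | 2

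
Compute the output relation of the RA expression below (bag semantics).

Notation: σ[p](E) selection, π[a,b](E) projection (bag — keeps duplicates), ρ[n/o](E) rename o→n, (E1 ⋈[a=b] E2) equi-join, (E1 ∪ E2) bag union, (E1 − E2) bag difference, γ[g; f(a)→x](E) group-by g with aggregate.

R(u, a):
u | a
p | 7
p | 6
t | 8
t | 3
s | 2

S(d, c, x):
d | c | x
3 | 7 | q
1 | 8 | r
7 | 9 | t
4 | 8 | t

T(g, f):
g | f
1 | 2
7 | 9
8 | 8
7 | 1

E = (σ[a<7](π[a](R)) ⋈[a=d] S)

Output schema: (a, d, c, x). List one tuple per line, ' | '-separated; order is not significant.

Row counts bottom-up:
  R → 5
  π[a](R) → 5
  σ[a<7](π[a](R)) → 3
  S → 4
  (σ[a<7](π[a](R)) ⋈[a=d] S) → 1

== RESULT ==
a | d | c | x
3 | 3 | 7 | q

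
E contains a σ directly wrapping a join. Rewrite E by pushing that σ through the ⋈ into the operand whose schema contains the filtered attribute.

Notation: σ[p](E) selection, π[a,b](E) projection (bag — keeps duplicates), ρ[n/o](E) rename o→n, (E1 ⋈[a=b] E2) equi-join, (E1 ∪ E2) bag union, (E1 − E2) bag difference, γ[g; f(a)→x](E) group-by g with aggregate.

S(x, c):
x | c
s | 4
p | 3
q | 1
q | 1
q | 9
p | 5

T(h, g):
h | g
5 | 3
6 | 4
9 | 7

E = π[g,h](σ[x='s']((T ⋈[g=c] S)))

σ filters on x, owned by the right side.
E' = π[g,h]((T ⋈[g=c] σ[x='s'](S)))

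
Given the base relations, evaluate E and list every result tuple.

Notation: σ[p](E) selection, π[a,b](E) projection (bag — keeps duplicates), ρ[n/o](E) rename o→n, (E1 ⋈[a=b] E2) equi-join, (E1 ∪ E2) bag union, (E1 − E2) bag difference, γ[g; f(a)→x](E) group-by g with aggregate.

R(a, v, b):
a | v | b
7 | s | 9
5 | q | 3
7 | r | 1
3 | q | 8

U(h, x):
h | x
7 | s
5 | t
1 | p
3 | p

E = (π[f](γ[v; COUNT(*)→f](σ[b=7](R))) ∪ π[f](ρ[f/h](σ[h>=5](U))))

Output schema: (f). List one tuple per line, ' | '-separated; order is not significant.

Per-node cardinality:
  R → 4
  σ[b=7](R) → 0
  γ[v; COUNT(*)→f](σ[b=7](R)) → 0
  π[f](γ[v; COUNT(*)→f](σ[b=7](R))) → 0
  U → 4
  σ[h>=5](U) → 2
  ρ[f/h](σ[h>=5](U)) → 2
  π[f](ρ[f/h](σ[h>=5](U))) → 2
  (π[f](γ[v; COUNT(*)→f](σ[b=7](R))) ∪ π[f](ρ[f/h](σ[h>=5](U)))) → 2

== RESULT ==
f
5
7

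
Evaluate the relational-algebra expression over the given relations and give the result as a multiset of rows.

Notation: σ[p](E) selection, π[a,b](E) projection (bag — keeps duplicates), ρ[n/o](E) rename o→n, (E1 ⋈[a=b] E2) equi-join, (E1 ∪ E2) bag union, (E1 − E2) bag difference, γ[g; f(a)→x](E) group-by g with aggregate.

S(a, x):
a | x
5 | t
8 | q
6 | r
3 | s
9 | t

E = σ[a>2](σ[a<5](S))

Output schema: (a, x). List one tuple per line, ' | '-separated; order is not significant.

Subexpression sizes:
  S → 5
  σ[a<5](S) → 1
  σ[a>2](σ[a<5](S)) → 1

== RESULT ==
a | x
3 | s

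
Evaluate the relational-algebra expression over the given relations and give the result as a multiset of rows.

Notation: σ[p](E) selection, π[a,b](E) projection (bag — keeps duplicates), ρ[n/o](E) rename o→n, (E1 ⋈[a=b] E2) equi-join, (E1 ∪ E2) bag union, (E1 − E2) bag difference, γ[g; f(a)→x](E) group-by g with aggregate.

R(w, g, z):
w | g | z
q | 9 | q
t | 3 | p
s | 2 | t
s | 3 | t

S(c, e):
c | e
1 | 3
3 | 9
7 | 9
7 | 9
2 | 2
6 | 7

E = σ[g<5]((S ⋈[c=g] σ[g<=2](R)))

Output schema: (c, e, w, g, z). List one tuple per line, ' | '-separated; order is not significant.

Per-node cardinality:
  S → 6
  R → 4
  σ[g<=2](R) → 1
  (S ⋈[c=g] σ[g<=2](R)) → 1
  σ[g<5]((S ⋈[c=g] σ[g<=2](R))) → 1

== RESULT ==
c | e | w | g | z
2 | 2 | s | 2 | t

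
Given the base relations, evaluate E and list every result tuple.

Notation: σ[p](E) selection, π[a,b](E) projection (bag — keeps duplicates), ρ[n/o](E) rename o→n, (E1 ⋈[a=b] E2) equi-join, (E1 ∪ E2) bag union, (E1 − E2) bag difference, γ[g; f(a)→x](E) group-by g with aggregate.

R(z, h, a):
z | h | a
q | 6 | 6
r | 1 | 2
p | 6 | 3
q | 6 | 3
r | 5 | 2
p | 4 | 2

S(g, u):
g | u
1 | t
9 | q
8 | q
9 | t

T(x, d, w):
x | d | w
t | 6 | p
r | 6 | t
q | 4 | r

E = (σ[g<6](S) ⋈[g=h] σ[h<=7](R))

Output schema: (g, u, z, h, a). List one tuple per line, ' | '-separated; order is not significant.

Subexpression sizes:
  S → 4
  σ[g<6](S) → 1
  R → 6
  σ[h<=7](R) → 6
  (σ[g<6](S) ⋈[g=h] σ[h<=7](R)) → 1

== RESULT ==
g | u | z | h | a
1 | t | r | 1 | 2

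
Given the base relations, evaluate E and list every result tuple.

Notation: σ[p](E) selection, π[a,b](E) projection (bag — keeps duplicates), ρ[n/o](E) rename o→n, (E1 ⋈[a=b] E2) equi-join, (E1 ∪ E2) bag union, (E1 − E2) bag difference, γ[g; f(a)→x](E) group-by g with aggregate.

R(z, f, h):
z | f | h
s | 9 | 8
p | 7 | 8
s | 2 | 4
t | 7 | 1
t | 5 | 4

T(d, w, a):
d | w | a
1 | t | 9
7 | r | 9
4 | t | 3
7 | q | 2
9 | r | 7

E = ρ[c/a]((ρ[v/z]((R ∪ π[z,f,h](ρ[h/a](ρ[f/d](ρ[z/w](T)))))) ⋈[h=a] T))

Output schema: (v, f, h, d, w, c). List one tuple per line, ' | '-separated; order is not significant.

Subexpression sizes:
  R → 5
  T → 5
  ρ[z/w](T) → 5
  ρ[f/d](ρ[z/w](T)) → 5
  ρ[h/a](ρ[f/d](ρ[z/w](T))) → 5
  π[z,f,h](ρ[h/a](ρ[f/d](ρ[z/w](T)))) → 5
  (R ∪ π[z,f,h](ρ[h/a](ρ[f/d](ρ[z/w](T))))) → 10
  ρ[v/z]((R ∪ π[z,f,h](ρ[h/a](ρ[f/d](ρ[z/w](T)))))) → 10
  T → 5
  (ρ[v/z]((R ∪ π[z,f,h](ρ[h/a](ρ[f/d](ρ[z/w](T)))))) ⋈[h=a] T) → 7
  ρ[c/a]((ρ[v/z]((R ∪ π[z,f,h](ρ[h/a](ρ[f/d](ρ[z/w](T)))))) ⋈[h=a] T)) → 7

== RESULT ==
v | f | h | d | w | c
q | 7 | 2 | 7 | q | 2
r | 7 | 9 | 1 | t | 9
r | 7 | 9 | 7 | r | 9
r | 9 | 7 | 9 | r | 7
t | 1 | 9 | 1 | t | 9
t | 1 | 9 | 7 | r | 9
t | 4 | 3 | 4 | t | 3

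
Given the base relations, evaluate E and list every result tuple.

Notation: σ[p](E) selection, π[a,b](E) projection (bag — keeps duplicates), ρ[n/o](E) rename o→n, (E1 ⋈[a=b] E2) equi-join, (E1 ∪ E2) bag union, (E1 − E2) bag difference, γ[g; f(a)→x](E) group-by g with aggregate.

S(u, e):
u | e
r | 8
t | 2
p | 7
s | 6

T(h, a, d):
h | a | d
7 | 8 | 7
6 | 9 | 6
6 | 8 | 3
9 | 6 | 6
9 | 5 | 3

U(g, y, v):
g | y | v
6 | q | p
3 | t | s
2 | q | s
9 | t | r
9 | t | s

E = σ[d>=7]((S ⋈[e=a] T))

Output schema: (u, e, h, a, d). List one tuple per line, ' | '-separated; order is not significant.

Stepwise |·|:
  S → 4
  T → 5
  (S ⋈[e=a] T) → 3
  σ[d>=7]((S ⋈[e=a] T)) → 1

== RESULT ==
u | e | h | a | d
r | 8 | 7 | 8 | 7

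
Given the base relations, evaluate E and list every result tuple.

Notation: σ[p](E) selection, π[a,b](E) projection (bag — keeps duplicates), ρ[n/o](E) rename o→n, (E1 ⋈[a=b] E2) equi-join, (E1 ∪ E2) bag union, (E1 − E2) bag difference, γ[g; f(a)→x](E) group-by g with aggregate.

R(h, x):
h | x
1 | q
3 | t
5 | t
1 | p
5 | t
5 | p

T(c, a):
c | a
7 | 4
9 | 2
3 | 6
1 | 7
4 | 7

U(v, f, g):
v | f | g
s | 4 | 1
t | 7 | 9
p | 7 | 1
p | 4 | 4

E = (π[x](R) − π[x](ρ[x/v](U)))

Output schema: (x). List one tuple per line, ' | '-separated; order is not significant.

Subexpression sizes:
  R → 6
  π[x](R) → 6
  U → 4
  ρ[x/v](U) → 4
  π[x](ρ[x/v](U)) → 4
  (π[x](R) − π[x](ρ[x/v](U))) → 3

== RESULT ==
x
q
t
t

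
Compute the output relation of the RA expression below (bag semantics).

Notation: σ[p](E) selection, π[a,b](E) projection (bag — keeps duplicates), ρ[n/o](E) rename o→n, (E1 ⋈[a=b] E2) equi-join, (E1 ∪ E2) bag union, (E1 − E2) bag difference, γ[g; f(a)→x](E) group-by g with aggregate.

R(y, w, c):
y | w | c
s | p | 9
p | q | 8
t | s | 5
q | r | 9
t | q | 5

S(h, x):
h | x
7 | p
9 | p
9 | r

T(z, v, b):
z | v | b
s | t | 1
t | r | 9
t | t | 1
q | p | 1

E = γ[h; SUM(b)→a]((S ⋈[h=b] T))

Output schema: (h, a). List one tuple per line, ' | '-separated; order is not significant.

Row counts bottom-up:
  S → 3
  T → 4
  (S ⋈[h=b] T) → 2
  γ[h; SUM(b)→a]((S ⋈[h=b] T)) → 1

== RESULT ==
h | a
9 | 18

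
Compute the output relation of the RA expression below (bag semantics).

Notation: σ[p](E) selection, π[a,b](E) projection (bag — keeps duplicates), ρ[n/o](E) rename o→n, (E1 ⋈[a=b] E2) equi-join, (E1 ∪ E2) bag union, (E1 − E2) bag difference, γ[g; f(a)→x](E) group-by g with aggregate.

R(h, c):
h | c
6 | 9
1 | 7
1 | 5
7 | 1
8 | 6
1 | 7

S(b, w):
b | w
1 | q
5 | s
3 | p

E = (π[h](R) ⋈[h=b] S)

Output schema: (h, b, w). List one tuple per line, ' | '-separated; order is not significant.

Row counts bottom-up:
  R → 6
  π[h](R) → 6
  S → 3
  (π[h](R) ⋈[h=b] S) → 3

== RESULT ==
h | b | w
1 | 1 | q
1 | 1 | q
1 | 1 | q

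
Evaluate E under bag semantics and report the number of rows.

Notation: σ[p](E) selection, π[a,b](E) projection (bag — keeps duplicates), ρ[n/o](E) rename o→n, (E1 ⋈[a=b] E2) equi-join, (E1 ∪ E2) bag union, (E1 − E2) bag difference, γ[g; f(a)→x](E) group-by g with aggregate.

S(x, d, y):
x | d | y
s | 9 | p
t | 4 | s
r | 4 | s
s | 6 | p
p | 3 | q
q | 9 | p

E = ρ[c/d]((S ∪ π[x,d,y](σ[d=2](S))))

Per-node cardinality:
  S → 6
  S → 6
  σ[d=2](S) → 0
  π[x,d,y](σ[d=2](S)) → 0
  (S ∪ π[x,d,y](σ[d=2](S))) → 6
  ρ[c/d]((S ∪ π[x,d,y](σ[d=2](S)))) → 6

|E| = 6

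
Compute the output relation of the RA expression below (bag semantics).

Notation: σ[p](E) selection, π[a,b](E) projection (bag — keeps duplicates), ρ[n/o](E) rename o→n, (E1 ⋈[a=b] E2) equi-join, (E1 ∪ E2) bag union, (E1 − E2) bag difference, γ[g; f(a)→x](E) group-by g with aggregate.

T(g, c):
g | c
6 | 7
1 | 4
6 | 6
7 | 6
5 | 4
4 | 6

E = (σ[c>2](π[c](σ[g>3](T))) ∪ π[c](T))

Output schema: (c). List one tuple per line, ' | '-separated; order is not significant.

Per-node cardinality:
  T → 6
  σ[g>3](T) → 5
  π[c](σ[g>3](T)) → 5
  σ[c>2](π[c](σ[g>3](T))) → 5
  T → 6
  π[c](T) → 6
  (σ[c>2](π[c](σ[g>3](T))) ∪ π[c](T)) → 11

== RESULT ==
c
4
4
4
6
6
6
6
6
6
7
7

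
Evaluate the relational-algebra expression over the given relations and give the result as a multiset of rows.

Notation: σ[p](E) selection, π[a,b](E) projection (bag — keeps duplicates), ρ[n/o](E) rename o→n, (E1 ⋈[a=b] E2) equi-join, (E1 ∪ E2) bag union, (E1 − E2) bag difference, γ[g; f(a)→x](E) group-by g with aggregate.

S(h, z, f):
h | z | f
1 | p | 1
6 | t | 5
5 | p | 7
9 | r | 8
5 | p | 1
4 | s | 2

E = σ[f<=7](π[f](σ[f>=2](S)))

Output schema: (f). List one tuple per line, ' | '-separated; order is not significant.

Subexpression sizes:
  S → 6
  σ[f>=2](S) → 4
  π[f](σ[f>=2](S)) → 4
  σ[f<=7](π[f](σ[f>=2](S))) → 3

== RESULT ==
f
2
5
7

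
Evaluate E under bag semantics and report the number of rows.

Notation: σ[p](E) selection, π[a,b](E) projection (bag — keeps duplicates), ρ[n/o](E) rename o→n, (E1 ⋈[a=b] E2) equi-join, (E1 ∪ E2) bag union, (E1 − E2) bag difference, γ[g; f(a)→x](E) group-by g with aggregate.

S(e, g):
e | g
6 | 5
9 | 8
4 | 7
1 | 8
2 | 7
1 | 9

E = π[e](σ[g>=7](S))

Subexpression sizes:
  S → 6
  σ[g>=7](S) → 5
  π[e](σ[g>=7](S)) → 5

|E| = 5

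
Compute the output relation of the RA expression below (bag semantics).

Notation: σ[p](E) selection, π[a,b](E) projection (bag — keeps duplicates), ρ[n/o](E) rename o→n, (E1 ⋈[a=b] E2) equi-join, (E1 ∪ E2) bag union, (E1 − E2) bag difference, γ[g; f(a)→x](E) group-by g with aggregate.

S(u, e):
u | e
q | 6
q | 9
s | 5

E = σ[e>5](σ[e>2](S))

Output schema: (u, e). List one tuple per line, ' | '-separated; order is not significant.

Per-node cardinality:
  S → 3
  σ[e>2](S) → 3
  σ[e>5](σ[e>2](S)) → 2

== RESULT ==
u | e
q | 6
q | 9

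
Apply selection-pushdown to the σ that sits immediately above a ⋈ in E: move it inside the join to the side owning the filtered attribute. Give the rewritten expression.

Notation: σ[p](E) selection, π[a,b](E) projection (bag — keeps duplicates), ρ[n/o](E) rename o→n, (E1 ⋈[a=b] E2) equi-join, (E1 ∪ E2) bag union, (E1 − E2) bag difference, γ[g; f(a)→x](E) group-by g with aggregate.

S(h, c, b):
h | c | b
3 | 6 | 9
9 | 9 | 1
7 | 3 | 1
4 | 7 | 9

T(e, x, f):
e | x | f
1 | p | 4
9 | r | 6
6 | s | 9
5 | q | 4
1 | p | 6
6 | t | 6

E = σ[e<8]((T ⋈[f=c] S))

σ filters on e, owned by the left side.
E' = (σ[e<8](T) ⋈[f=c] S)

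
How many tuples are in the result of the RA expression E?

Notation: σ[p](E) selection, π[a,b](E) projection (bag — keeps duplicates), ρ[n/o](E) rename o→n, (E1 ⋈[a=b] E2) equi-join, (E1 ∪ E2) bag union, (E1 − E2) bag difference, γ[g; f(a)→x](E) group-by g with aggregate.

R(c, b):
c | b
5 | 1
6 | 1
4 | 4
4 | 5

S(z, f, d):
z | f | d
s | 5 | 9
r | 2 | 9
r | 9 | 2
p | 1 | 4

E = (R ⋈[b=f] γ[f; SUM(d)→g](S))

Row counts bottom-up:
  R → 4
  S → 4
  γ[f; SUM(d)→g](S) → 4
  (R ⋈[b=f] γ[f; SUM(d)→g](S)) → 3

|E| = 3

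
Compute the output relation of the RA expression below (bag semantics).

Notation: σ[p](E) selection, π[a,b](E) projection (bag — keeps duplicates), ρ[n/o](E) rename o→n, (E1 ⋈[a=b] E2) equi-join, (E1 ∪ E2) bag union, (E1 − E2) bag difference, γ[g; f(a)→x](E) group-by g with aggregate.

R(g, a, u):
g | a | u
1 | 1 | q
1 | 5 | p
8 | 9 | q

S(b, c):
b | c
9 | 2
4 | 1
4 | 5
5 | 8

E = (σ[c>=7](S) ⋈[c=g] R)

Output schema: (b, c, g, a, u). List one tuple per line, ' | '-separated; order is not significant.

Stepwise |·|:
  S → 4
  σ[c>=7](S) → 1
  R → 3
  (σ[c>=7](S) ⋈[c=g] R) → 1

== RESULT ==
b | c | g | a | u
5 | 8 | 8 | 9 | q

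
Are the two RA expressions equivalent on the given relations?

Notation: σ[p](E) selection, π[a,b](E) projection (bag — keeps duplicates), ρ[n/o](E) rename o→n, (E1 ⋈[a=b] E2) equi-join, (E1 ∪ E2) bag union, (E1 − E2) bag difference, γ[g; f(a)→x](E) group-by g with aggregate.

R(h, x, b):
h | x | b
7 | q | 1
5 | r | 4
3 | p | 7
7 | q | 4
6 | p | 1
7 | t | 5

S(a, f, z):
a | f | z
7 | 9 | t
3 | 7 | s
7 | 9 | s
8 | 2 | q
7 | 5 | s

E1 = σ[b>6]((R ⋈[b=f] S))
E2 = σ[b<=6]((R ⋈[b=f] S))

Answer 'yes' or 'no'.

E1 row counts bottom-up:
  R → 6
  S → 5
  (R ⋈[b=f] S) → 2
  σ[b>6]((R ⋈[b=f] S)) → 1
E2 row counts bottom-up:
  R → 6
  S → 5
  (R ⋈[b=f] S) → 2
  σ[b<=6]((R ⋈[b=f] S)) → 1

E1 result:
h | x | b | a | f | z
3 | p | 7 | 3 | 7 | s
E2 result:
h | x | b | a | f | z
7 | t | 5 | 7 | 5 | s
Witness: (3, 'p', 7, 3, 7, 's') appears 1× in E1 but 0× in E2.

no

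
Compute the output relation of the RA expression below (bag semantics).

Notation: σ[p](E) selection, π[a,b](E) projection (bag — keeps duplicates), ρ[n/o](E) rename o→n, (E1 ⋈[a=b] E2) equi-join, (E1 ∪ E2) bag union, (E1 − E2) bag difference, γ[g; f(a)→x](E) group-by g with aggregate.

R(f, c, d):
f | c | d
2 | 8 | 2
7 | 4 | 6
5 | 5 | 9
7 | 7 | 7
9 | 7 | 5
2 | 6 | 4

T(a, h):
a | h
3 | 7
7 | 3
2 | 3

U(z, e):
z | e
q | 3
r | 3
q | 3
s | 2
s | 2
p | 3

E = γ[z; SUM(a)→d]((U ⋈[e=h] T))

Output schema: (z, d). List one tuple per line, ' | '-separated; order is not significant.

Per-node cardinality:
  U → 6
  T → 3
  (U ⋈[e=h] T) → 8
  γ[z; SUM(a)→d]((U ⋈[e=h] T)) → 3

== RESULT ==
z | d
p | 9
q | 18
r | 9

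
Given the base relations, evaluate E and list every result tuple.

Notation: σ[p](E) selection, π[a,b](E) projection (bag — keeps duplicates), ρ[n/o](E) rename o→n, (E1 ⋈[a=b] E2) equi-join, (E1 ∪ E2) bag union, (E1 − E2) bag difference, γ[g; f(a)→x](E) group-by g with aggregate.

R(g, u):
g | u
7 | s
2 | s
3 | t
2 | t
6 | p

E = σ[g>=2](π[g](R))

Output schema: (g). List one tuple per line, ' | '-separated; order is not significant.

Row counts bottom-up:
  R → 5
  π[g](R) → 5
  σ[g>=2](π[g](R)) → 5

== RESULT ==
g
2
2
3
6
7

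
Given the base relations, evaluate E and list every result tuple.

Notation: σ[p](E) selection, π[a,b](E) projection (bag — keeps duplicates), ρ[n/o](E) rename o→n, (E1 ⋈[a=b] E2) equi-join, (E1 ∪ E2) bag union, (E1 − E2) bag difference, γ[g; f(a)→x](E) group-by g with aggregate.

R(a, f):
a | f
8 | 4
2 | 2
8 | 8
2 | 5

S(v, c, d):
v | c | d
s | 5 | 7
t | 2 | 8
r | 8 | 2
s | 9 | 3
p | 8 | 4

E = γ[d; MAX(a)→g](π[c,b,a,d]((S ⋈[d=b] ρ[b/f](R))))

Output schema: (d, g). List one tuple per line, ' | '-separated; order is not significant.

Stepwise |·|:
  S → 5
  R → 4
  ρ[b/f](R) → 4
  (S ⋈[d=b] ρ[b/f](R)) → 3
  π[c,b,a,d]((S ⋈[d=b] ρ[b/f](R))) → 3
  γ[d; MAX(a)→g](π[c,b,a,d]((S ⋈[d=b] ρ[b/f](R)))) → 3

== RESULT ==
d | g
2 | 2
4 | 8
8 | 8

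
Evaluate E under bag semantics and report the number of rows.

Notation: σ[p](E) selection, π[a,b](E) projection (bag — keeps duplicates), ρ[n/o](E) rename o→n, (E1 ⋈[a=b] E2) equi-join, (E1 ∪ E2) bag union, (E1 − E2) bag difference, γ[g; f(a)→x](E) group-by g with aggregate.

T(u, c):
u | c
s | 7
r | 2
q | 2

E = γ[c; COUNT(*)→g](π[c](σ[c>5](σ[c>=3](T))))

Stepwise |·|:
  T → 3
  σ[c>=3](T) → 1
  σ[c>5](σ[c>=3](T)) → 1
  π[c](σ[c>5](σ[c>=3](T))) → 1
  γ[c; COUNT(*)→g](π[c](σ[c>5](σ[c>=3](T)))) → 1

|E| = 1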